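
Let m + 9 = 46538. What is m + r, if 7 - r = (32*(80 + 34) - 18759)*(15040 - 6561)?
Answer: 128172705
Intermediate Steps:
m = 46529 (m = -9 + 46538 = 46529)
r = 128126176 (r = 7 - (32*(80 + 34) - 18759)*(15040 - 6561) = 7 - (32*114 - 18759)*8479 = 7 - (3648 - 18759)*8479 = 7 - (-15111)*8479 = 7 - 1*(-128126169) = 7 + 128126169 = 128126176)
m + r = 46529 + 128126176 = 128172705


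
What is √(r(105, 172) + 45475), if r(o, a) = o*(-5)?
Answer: 5*√1798 ≈ 212.01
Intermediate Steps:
r(o, a) = -5*o
√(r(105, 172) + 45475) = √(-5*105 + 45475) = √(-525 + 45475) = √44950 = 5*√1798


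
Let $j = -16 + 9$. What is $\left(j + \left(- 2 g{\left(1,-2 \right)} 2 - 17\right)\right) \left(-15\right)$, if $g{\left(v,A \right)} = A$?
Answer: $240$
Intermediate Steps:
$j = -7$
$\left(j + \left(- 2 g{\left(1,-2 \right)} 2 - 17\right)\right) \left(-15\right) = \left(-7 + \left(\left(-2\right) \left(-2\right) 2 - 17\right)\right) \left(-15\right) = \left(-7 + \left(4 \cdot 2 - 17\right)\right) \left(-15\right) = \left(-7 + \left(8 - 17\right)\right) \left(-15\right) = \left(-7 - 9\right) \left(-15\right) = \left(-16\right) \left(-15\right) = 240$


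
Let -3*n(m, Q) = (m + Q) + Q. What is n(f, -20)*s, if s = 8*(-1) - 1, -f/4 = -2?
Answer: -96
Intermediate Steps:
f = 8 (f = -4*(-2) = 8)
n(m, Q) = -2*Q/3 - m/3 (n(m, Q) = -((m + Q) + Q)/3 = -((Q + m) + Q)/3 = -(m + 2*Q)/3 = -2*Q/3 - m/3)
s = -9 (s = -8 - 1 = -9)
n(f, -20)*s = (-⅔*(-20) - ⅓*8)*(-9) = (40/3 - 8/3)*(-9) = (32/3)*(-9) = -96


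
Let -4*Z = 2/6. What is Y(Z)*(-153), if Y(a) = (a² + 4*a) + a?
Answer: 1003/16 ≈ 62.688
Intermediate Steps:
Z = -1/12 (Z = -1/(2*6) = -¼*⅓ = -1/12 ≈ -0.083333)
Y(a) = a² + 5*a
Y(Z)*(-153) = -(5 - 1/12)/12*(-153) = -1/12*59/12*(-153) = -59/144*(-153) = 1003/16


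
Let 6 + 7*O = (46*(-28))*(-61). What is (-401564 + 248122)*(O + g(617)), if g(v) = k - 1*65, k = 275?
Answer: -12280270144/7 ≈ -1.7543e+9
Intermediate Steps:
g(v) = 210 (g(v) = 275 - 1*65 = 275 - 65 = 210)
O = 78562/7 (O = -6/7 + ((46*(-28))*(-61))/7 = -6/7 + (-1288*(-61))/7 = -6/7 + (1/7)*78568 = -6/7 + 11224 = 78562/7 ≈ 11223.)
(-401564 + 248122)*(O + g(617)) = (-401564 + 248122)*(78562/7 + 210) = -153442*80032/7 = -12280270144/7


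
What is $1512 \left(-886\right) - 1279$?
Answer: $-1340911$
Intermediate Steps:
$1512 \left(-886\right) - 1279 = -1339632 - 1279 = -1340911$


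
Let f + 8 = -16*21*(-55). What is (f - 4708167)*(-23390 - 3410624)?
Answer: 16104478285730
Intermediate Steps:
f = 18472 (f = -8 - 16*21*(-55) = -8 - 336*(-55) = -8 + 18480 = 18472)
(f - 4708167)*(-23390 - 3410624) = (18472 - 4708167)*(-23390 - 3410624) = -4689695*(-3434014) = 16104478285730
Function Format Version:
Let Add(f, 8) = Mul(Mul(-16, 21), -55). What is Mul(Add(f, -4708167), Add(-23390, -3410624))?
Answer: 16104478285730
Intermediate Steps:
f = 18472 (f = Add(-8, Mul(Mul(-16, 21), -55)) = Add(-8, Mul(-336, -55)) = Add(-8, 18480) = 18472)
Mul(Add(f, -4708167), Add(-23390, -3410624)) = Mul(Add(18472, -4708167), Add(-23390, -3410624)) = Mul(-4689695, -3434014) = 16104478285730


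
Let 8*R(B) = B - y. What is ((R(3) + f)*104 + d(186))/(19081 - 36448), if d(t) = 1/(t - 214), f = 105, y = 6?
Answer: -304667/486276 ≈ -0.62653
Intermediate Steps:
R(B) = -¾ + B/8 (R(B) = (B - 1*6)/8 = (B - 6)/8 = (-6 + B)/8 = -¾ + B/8)
d(t) = 1/(-214 + t)
((R(3) + f)*104 + d(186))/(19081 - 36448) = (((-¾ + (⅛)*3) + 105)*104 + 1/(-214 + 186))/(19081 - 36448) = (((-¾ + 3/8) + 105)*104 + 1/(-28))/(-17367) = ((-3/8 + 105)*104 - 1/28)*(-1/17367) = ((837/8)*104 - 1/28)*(-1/17367) = (10881 - 1/28)*(-1/17367) = (304667/28)*(-1/17367) = -304667/486276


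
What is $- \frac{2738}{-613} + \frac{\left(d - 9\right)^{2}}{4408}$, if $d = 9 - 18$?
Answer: $\frac{3066929}{675526} \approx 4.5401$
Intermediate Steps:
$d = -9$ ($d = 9 - 18 = -9$)
$- \frac{2738}{-613} + \frac{\left(d - 9\right)^{2}}{4408} = - \frac{2738}{-613} + \frac{\left(-9 - 9\right)^{2}}{4408} = \left(-2738\right) \left(- \frac{1}{613}\right) + \left(-18\right)^{2} \cdot \frac{1}{4408} = \frac{2738}{613} + 324 \cdot \frac{1}{4408} = \frac{2738}{613} + \frac{81}{1102} = \frac{3066929}{675526}$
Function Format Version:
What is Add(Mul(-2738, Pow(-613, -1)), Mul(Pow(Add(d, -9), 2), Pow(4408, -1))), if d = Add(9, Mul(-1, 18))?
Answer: Rational(3066929, 675526) ≈ 4.5401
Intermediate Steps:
d = -9 (d = Add(9, -18) = -9)
Add(Mul(-2738, Pow(-613, -1)), Mul(Pow(Add(d, -9), 2), Pow(4408, -1))) = Add(Mul(-2738, Pow(-613, -1)), Mul(Pow(Add(-9, -9), 2), Pow(4408, -1))) = Add(Mul(-2738, Rational(-1, 613)), Mul(Pow(-18, 2), Rational(1, 4408))) = Add(Rational(2738, 613), Mul(324, Rational(1, 4408))) = Add(Rational(2738, 613), Rational(81, 1102)) = Rational(3066929, 675526)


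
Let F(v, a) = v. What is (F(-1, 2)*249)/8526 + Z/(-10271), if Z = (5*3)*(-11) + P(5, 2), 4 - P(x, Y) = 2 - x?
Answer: -403457/29190182 ≈ -0.013822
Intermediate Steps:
P(x, Y) = 2 + x (P(x, Y) = 4 - (2 - x) = 4 + (-2 + x) = 2 + x)
Z = -158 (Z = (5*3)*(-11) + (2 + 5) = 15*(-11) + 7 = -165 + 7 = -158)
(F(-1, 2)*249)/8526 + Z/(-10271) = -1*249/8526 - 158/(-10271) = -249*1/8526 - 158*(-1/10271) = -83/2842 + 158/10271 = -403457/29190182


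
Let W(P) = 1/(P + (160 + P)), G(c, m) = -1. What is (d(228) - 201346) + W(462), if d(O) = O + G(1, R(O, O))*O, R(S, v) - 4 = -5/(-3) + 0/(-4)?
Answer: -218259063/1084 ≈ -2.0135e+5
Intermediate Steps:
R(S, v) = 17/3 (R(S, v) = 4 + (-5/(-3) + 0/(-4)) = 4 + (-5*(-⅓) + 0*(-¼)) = 4 + (5/3 + 0) = 4 + 5/3 = 17/3)
W(P) = 1/(160 + 2*P)
d(O) = 0 (d(O) = O - O = 0)
(d(228) - 201346) + W(462) = (0 - 201346) + 1/(2*(80 + 462)) = -201346 + (½)/542 = -201346 + (½)*(1/542) = -201346 + 1/1084 = -218259063/1084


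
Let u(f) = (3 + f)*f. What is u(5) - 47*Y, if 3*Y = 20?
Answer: -820/3 ≈ -273.33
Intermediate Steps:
Y = 20/3 (Y = (1/3)*20 = 20/3 ≈ 6.6667)
u(f) = f*(3 + f)
u(5) - 47*Y = 5*(3 + 5) - 47*20/3 = 5*8 - 940/3 = 40 - 940/3 = -820/3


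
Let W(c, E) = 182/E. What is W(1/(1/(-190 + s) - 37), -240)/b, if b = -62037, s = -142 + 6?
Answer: 91/7444440 ≈ 1.2224e-5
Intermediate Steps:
s = -136
W(1/(1/(-190 + s) - 37), -240)/b = (182/(-240))/(-62037) = (182*(-1/240))*(-1/62037) = -91/120*(-1/62037) = 91/7444440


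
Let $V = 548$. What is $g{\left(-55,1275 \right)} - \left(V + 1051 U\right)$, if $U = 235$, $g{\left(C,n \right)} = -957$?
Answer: $-248490$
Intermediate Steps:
$g{\left(-55,1275 \right)} - \left(V + 1051 U\right) = -957 - \left(548 + 1051 \cdot 235\right) = -957 - \left(548 + 246985\right) = -957 - 247533 = -248490$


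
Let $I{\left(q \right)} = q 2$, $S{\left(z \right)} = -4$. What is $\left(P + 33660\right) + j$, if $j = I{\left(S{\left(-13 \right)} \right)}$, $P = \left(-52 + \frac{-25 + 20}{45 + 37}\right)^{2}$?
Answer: $\frac{244500409}{6724} \approx 36362.0$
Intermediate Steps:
$P = \frac{18224361}{6724}$ ($P = \left(-52 - \frac{5}{82}\right)^{2} = \left(- \frac{4269}{82}\right)^{2} = \frac{18224361}{6724} \approx 2710.3$)
$I{\left(q \right)} = 2 q$
$j = -8$ ($j = 2 \left(-4\right) = -8$)
$\left(P + 33660\right) + j = \left(\frac{18224361}{6724} + 33660\right) - 8 = \frac{244554201}{6724} - 8 = \frac{244500409}{6724}$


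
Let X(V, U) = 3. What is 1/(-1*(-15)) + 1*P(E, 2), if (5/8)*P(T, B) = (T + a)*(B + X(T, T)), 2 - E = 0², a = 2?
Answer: 481/15 ≈ 32.067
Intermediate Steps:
E = 2 (E = 2 - 1*0² = 2 - 1*0 = 2 + 0 = 2)
P(T, B) = 8*(2 + T)*(3 + B)/5 (P(T, B) = 8*((T + 2)*(B + 3))/5 = 8*((2 + T)*(3 + B))/5 = 8*(2 + T)*(3 + B)/5)
1/(-1*(-15)) + 1*P(E, 2) = 1/(-1*(-15)) + 1*(48/5 + (16/5)*2 + (24/5)*2 + (8/5)*2*2) = 1/15 + 1*(48/5 + 32/5 + 48/5 + 32/5) = 1/15 + 1*32 = 1/15 + 32 = 481/15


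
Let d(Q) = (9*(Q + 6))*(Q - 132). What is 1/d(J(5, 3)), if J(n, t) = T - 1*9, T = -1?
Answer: 1/5112 ≈ 0.00019562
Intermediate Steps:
J(n, t) = -10 (J(n, t) = -1 - 1*9 = -1 - 9 = -10)
d(Q) = (-132 + Q)*(54 + 9*Q) (d(Q) = (9*(6 + Q))*(-132 + Q) = (54 + 9*Q)*(-132 + Q) = (-132 + Q)*(54 + 9*Q))
1/d(J(5, 3)) = 1/(-7128 - 1134*(-10) + 9*(-10)²) = 1/(-7128 + 11340 + 9*100) = 1/(-7128 + 11340 + 900) = 1/5112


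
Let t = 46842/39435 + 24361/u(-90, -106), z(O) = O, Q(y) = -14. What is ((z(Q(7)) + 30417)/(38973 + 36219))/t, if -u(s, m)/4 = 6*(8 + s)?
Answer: 32771089670/1099537932701 ≈ 0.029804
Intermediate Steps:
u(s, m) = -192 - 24*s (u(s, m) = -24*(8 + s) = -4*(48 + 6*s) = -192 - 24*s)
t = 350953697/25869360 (t = 46842/39435 + 24361/(-192 - 24*(-90)) = 46842*(1/39435) + 24361/(-192 + 2160) = 15614/13145 + 24361/1968 = 350953697/25869360 ≈ 13.566)
((z(Q(7)) + 30417)/(38973 + 36219))/t = ((-14 + 30417)/(38973 + 36219))/(350953697/25869360) = (30403/75192)*(25869360/350953697) = 32771089670/1099537932701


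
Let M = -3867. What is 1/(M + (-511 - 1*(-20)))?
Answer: -1/4358 ≈ -0.00022946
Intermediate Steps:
1/(M + (-511 - 1*(-20))) = 1/(-3867 + (-511 - 1*(-20))) = 1/(-3867 + (-511 + 20)) = 1/(-3867 - 491) = 1/(-4358) = -1/4358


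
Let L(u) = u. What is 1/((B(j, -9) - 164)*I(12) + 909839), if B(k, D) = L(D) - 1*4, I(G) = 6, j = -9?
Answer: 1/908777 ≈ 1.1004e-6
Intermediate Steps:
B(k, D) = -4 + D (B(k, D) = D - 1*4 = D - 4 = -4 + D)
1/((B(j, -9) - 164)*I(12) + 909839) = 1/(((-4 - 9) - 164)*6 + 909839) = 1/((-13 - 164)*6 + 909839) = 1/(-177*6 + 909839) = 1/(-1062 + 909839) = 1/908777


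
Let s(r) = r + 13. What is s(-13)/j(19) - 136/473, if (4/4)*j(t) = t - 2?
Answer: -136/473 ≈ -0.28753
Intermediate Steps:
j(t) = -2 + t (j(t) = t - 2 = -2 + t)
s(r) = 13 + r
s(-13)/j(19) - 136/473 = (13 - 13)/(-2 + 19) - 136/473 = 0/17 - 136*1/473 = 0*(1/17) - 136/473 = 0 - 136/473 = -136/473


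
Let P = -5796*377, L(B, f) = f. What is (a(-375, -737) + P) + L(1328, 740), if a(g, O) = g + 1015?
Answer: -2183712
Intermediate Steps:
a(g, O) = 1015 + g
P = -2185092
(a(-375, -737) + P) + L(1328, 740) = ((1015 - 375) - 2185092) + 740 = (640 - 2185092) + 740 = -2184452 + 740 = -2183712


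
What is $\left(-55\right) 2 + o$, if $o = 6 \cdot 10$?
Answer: $-50$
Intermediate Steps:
$o = 60$
$\left(-55\right) 2 + o = \left(-55\right) 2 + 60 = -110 + 60 = -50$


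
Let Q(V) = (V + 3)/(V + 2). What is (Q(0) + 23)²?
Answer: 2401/4 ≈ 600.25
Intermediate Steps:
Q(V) = (3 + V)/(2 + V)
(Q(0) + 23)² = ((3 + 0)/(2 + 0) + 23)² = (3/2 + 23)² = (49/2)² = 2401/4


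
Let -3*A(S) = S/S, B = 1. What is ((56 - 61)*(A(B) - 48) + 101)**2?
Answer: 1056784/9 ≈ 1.1742e+5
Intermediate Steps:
A(S) = -1/3 (A(S) = -S/(3*S) = -1/3*1 = -1/3)
((56 - 61)*(A(B) - 48) + 101)**2 = ((56 - 61)*(-1/3 - 48) + 101)**2 = (-5*(-145/3) + 101)**2 = (725/3 + 101)**2 = (1028/3)**2 = 1056784/9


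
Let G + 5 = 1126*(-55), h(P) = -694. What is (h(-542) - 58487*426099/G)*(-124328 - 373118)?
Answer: -4125198520549686/20645 ≈ -1.9982e+11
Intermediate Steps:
G = -61935 (G = -5 + 1126*(-55) = -5 - 61930 = -61935)
(h(-542) - 58487*426099/G)*(-124328 - 373118) = (-694 - 58487/((-61935/426099)))*(-124328 - 373118) = (-694 - 58487/((-61935*1/426099)))*(-497446) = (-694 - 58487/(-20645/142033))*(-497446) = (-694 - 58487*(-142033/20645))*(-497446) = (-694 + 8307084071/20645)*(-497446) = (8292756441/20645)*(-497446) = -4125198520549686/20645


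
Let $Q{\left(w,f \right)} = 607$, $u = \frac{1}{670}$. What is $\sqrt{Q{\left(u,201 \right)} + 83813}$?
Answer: $6 \sqrt{2345} \approx 290.55$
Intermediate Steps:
$u = \frac{1}{670} \approx 0.0014925$
$\sqrt{Q{\left(u,201 \right)} + 83813} = \sqrt{607 + 83813} = \sqrt{84420} = 6 \sqrt{2345}$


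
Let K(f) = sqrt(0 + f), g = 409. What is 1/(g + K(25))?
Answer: 1/414 ≈ 0.0024155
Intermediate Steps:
K(f) = sqrt(f)
1/(g + K(25)) = 1/(409 + sqrt(25)) = 1/(409 + 5) = 1/414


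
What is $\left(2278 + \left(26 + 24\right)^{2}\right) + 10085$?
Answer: $14863$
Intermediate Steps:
$\left(2278 + \left(26 + 24\right)^{2}\right) + 10085 = \left(2278 + 50^{2}\right) + 10085 = \left(2278 + 2500\right) + 10085 = 4778 + 10085 = 14863$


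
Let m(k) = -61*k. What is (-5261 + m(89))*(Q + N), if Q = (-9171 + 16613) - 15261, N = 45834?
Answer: -406380350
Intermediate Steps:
Q = -7819 (Q = 7442 - 15261 = -7819)
(-5261 + m(89))*(Q + N) = (-5261 - 61*89)*(-7819 + 45834) = (-5261 - 5429)*38015 = -10690*38015 = -406380350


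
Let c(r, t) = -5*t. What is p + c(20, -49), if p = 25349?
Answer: 25594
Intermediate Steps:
p + c(20, -49) = 25349 - 5*(-49) = 25349 + 245 = 25594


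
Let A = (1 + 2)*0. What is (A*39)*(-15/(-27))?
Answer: 0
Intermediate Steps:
A = 0 (A = 3*0 = 0)
(A*39)*(-15/(-27)) = (0*39)*(-15/(-27)) = 0*(-15*(-1/27)) = 0*(5/9) = 0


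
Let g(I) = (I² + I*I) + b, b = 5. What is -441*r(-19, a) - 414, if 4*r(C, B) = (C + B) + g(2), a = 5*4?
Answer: -3915/2 ≈ -1957.5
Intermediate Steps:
g(I) = 5 + 2*I² (g(I) = (I² + I*I) + 5 = (I² + I²) + 5 = 2*I² + 5 = 5 + 2*I²)
a = 20
r(C, B) = 13/4 + B/4 + C/4 (r(C, B) = ((C + B) + (5 + 2*2²))/4 = ((B + C) + (5 + 2*4))/4 = ((B + C) + (5 + 8))/4 = ((B + C) + 13)/4 = (13 + B + C)/4 = 13/4 + B/4 + C/4)
-441*r(-19, a) - 414 = -441*(13/4 + (¼)*20 + (¼)*(-19)) - 414 = -441*(13/4 + 5 - 19/4) - 414 = -441*7/2 - 414 = -3087/2 - 414 = -3915/2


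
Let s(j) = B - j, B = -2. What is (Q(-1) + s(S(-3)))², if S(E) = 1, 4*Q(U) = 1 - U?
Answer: 25/4 ≈ 6.2500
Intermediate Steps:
Q(U) = ¼ - U/4 (Q(U) = (1 - U)/4 = ¼ - U/4)
s(j) = -2 - j
(Q(-1) + s(S(-3)))² = ((¼ - ¼*(-1)) + (-2 - 1*1))² = ((¼ + ¼) + (-2 - 1))² = (½ - 3)² = (-5/2)² = 25/4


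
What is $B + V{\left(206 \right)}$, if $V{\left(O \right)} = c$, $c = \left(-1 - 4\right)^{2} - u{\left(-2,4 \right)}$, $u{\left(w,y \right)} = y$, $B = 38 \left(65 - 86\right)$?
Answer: $-777$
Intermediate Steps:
$B = -798$ ($B = 38 \left(-21\right) = -798$)
$c = 21$ ($c = \left(-1 - 4\right)^{2} - 4 = \left(-5\right)^{2} - 4 = 25 - 4 = 21$)
$V{\left(O \right)} = 21$
$B + V{\left(206 \right)} = -798 + 21 = -777$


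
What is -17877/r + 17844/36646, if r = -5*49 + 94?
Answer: 328907493/2766773 ≈ 118.88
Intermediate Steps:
r = -151 (r = -245 + 94 = -151)
-17877/r + 17844/36646 = -17877/(-151) + 17844/36646 = -17877*(-1/151) + 17844*(1/36646) = 17877/151 + 8922/18323 = 328907493/2766773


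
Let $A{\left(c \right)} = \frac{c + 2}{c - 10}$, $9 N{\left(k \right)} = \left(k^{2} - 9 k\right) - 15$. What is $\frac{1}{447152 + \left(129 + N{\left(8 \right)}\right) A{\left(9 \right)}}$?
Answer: $\frac{9}{4011850} \approx 2.2434 \cdot 10^{-6}$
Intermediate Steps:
$N{\left(k \right)} = - \frac{5}{3} - k + \frac{k^{2}}{9}$ ($N{\left(k \right)} = \frac{\left(k^{2} - 9 k\right) - 15}{9} = \frac{-15 + k^{2} - 9 k}{9} = - \frac{5}{3} - k + \frac{k^{2}}{9}$)
$A{\left(c \right)} = \frac{2 + c}{-10 + c}$
$\frac{1}{447152 + \left(129 + N{\left(8 \right)}\right) A{\left(9 \right)}} = \frac{1}{447152 + \left(129 - \left(\frac{29}{3} - \frac{64}{9}\right)\right) \frac{2 + 9}{-10 + 9}} = \frac{1}{447152 + \left(129 - \frac{23}{9}\right) \frac{1}{-1} \cdot 11} = \frac{1}{447152 + \left(129 - \frac{23}{9}\right) \left(\left(-1\right) 11\right)} = \frac{1}{447152 + \left(129 - \frac{23}{9}\right) \left(-11\right)} = \frac{1}{447152 + \frac{1138}{9} \left(-11\right)} = \frac{1}{447152 - \frac{12518}{9}} = \frac{1}{\frac{4011850}{9}} = \frac{9}{4011850}$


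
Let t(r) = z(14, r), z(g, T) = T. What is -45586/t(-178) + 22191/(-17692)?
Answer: 401278757/1574588 ≈ 254.85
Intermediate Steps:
t(r) = r
-45586/t(-178) + 22191/(-17692) = -45586/(-178) + 22191/(-17692) = -45586*(-1/178) + 22191*(-1/17692) = 22793/89 - 22191/17692 = 401278757/1574588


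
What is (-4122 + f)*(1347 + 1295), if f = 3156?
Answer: -2552172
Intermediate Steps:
(-4122 + f)*(1347 + 1295) = (-4122 + 3156)*(1347 + 1295) = -966*2642 = -2552172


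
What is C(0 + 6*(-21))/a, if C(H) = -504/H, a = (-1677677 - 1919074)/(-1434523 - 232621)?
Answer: 6668576/3596751 ≈ 1.8541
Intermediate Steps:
a = 3596751/1667144 (a = -3596751/(-1667144) = -3596751*(-1/1667144) = 3596751/1667144 ≈ 2.1574)
C(0 + 6*(-21))/a = (-504/(0 + 6*(-21)))/(3596751/1667144) = -504/(0 - 126)*(1667144/3596751) = -504/(-126)*(1667144/3596751) = -504*(-1/126)*(1667144/3596751) = 4*(1667144/3596751) = 6668576/3596751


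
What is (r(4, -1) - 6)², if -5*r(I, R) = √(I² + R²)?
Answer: (30 + √17)²/25 ≈ 46.575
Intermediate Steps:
r(I, R) = -√(I² + R²)/5
(r(4, -1) - 6)² = (-√(4² + (-1)²)/5 - 6)² = (-√(16 + 1)/5 - 6)² = (-√17/5 - 6)² = (-6 - √17/5)²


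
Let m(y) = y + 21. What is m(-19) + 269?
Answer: 271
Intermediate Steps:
m(y) = 21 + y
m(-19) + 269 = (21 - 19) + 269 = 2 + 269 = 271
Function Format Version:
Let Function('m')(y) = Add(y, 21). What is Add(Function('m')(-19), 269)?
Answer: 271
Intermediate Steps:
Function('m')(y) = Add(21, y)
Add(Function('m')(-19), 269) = Add(Add(21, -19), 269) = Add(2, 269) = 271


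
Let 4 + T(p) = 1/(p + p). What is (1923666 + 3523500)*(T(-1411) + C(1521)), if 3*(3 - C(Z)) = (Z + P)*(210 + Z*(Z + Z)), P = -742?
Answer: -9234682365067782465/1411 ≈ -6.5448e+15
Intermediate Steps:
T(p) = -4 + 1/(2*p) (T(p) = -4 + 1/(p + p) = -4 + 1/(2*p))
C(Z) = 3 - (-742 + Z)*(210 + 2*Z²)/3 (C(Z) = 3 - (Z - 742)*(210 + Z*(Z + Z))/3 = 3 - (-742 + Z)*(210 + Z*(2*Z))/3 = 3 - (-742 + Z)*(210 + 2*Z²)/3)
(1923666 + 3523500)*(T(-1411) + C(1521)) = (1923666 + 3523500)*((-4 + (½)/(-1411)) + (51943 - 70*1521 - ⅔*1521³ + (1484/3)*1521²)) = 5447166*((-4 + (½)*(-1/1411)) + (51943 - 106470 - ⅔*3518743761 + (1484/3)*2313441)) = 5447166*((-4 - 1/2822) + (51943 - 106470 - 2345829174 + 1144382148)) = 5447166*(-11289/2822 - 1201501553) = 5447166*(-3390637393855/2822) = -9234682365067782465/1411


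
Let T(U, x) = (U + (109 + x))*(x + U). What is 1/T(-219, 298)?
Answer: 1/14852 ≈ 6.7331e-5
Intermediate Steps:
T(U, x) = (U + x)*(109 + U + x) (T(U, x) = (109 + U + x)*(U + x) = (U + x)*(109 + U + x))
1/T(-219, 298) = 1/((-219)² + 298² + 109*(-219) + 109*298 + 2*(-219)*298) = 1/(47961 + 88804 - 23871 + 32482 - 130524) = 1/14852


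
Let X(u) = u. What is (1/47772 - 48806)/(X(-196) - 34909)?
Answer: 333080033/239576580 ≈ 1.3903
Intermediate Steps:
(1/47772 - 48806)/(X(-196) - 34909) = (1/47772 - 48806)/(-196 - 34909) = (1/47772 - 48806)/(-35105) = -2331560231/47772*(-1/35105) = 333080033/239576580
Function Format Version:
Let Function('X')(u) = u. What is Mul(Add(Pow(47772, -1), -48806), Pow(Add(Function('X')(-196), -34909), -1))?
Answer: Rational(333080033, 239576580) ≈ 1.3903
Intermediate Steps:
Mul(Add(Pow(47772, -1), -48806), Pow(Add(Function('X')(-196), -34909), -1)) = Mul(Add(Pow(47772, -1), -48806), Pow(Add(-196, -34909), -1)) = Mul(Add(Rational(1, 47772), -48806), Pow(-35105, -1)) = Mul(Rational(-2331560231, 47772), Rational(-1, 35105)) = Rational(333080033, 239576580)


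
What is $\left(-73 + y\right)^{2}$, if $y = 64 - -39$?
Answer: $900$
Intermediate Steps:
$y = 103$ ($y = 64 + 39 = 103$)
$\left(-73 + y\right)^{2} = \left(-73 + 103\right)^{2} = 30^{2} = 900$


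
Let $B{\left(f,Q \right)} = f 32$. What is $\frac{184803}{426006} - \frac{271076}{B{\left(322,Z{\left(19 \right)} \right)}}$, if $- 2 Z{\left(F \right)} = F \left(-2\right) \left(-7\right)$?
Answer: $- \frac{29393321}{1136016} \approx -25.874$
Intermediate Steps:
$Z{\left(F \right)} = - 7 F$ ($Z{\left(F \right)} = - \frac{F \left(-2\right) \left(-7\right)}{2} = - \frac{- 2 F \left(-7\right)}{2} = - \frac{14 F}{2} = - 7 F$)
$B{\left(f,Q \right)} = 32 f$
$\frac{184803}{426006} - \frac{271076}{B{\left(322,Z{\left(19 \right)} \right)}} = \frac{184803}{426006} - \frac{271076}{32 \cdot 322} = 184803 \cdot \frac{1}{426006} - \frac{271076}{10304} = \frac{61601}{142002} - \frac{67769}{2576} = - \frac{29393321}{1136016}$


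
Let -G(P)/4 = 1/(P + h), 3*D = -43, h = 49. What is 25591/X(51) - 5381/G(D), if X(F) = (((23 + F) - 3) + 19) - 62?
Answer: 3994141/84 ≈ 47549.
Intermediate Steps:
D = -43/3 (D = (1/3)*(-43) = -43/3 ≈ -14.333)
G(P) = -4/(49 + P) (G(P) = -4/(P + 49) = -4/(49 + P))
X(F) = -23 + F (X(F) = ((20 + F) + 19) - 62 = (39 + F) - 62 = -23 + F)
25591/X(51) - 5381/G(D) = 25591/(-23 + 51) - 5381/((-4/(49 - 43/3))) = 25591/28 - 5381/((-4/104/3)) = 25591*(1/28) - 5381/((-4*3/104)) = 25591/28 - 5381/(-3/26) = 25591/28 - 5381*(-26/3) = 25591/28 + 139906/3 = 3994141/84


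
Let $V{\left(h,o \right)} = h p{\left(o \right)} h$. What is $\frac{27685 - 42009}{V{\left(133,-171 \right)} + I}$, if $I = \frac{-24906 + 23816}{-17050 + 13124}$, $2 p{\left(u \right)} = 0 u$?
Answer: $- \frac{28118012}{545} \approx -51593.0$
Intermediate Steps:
$p{\left(u \right)} = 0$ ($p{\left(u \right)} = \frac{0 u}{2} = \frac{1}{2} \cdot 0 = 0$)
$V{\left(h,o \right)} = 0$ ($V{\left(h,o \right)} = h 0 h = 0 h = 0$)
$I = \frac{545}{1963}$ ($I = - \frac{1090}{-3926} = \left(-1090\right) \left(- \frac{1}{3926}\right) = \frac{545}{1963} \approx 0.27764$)
$\frac{27685 - 42009}{V{\left(133,-171 \right)} + I} = \frac{27685 - 42009}{0 + \frac{545}{1963}} = - \frac{14324}{\frac{545}{1963}} = \left(-14324\right) \frac{1963}{545} = - \frac{28118012}{545}$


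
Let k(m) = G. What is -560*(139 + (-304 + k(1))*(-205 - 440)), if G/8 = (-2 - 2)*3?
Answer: -144557840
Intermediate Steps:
G = -96 (G = 8*((-2 - 2)*3) = 8*(-4*3) = 8*(-12) = -96)
k(m) = -96
-560*(139 + (-304 + k(1))*(-205 - 440)) = -560*(139 + (-304 - 96)*(-205 - 440)) = -560*(139 - 400*(-645)) = -560*(139 + 258000) = -560*258139 = -144557840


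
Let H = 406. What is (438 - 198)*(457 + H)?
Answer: 207120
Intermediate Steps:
(438 - 198)*(457 + H) = (438 - 198)*(457 + 406) = 240*863 = 207120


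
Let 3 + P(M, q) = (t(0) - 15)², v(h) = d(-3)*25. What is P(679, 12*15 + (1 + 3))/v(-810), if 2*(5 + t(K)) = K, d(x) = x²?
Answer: 397/225 ≈ 1.7644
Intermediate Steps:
t(K) = -5 + K/2
v(h) = 225 (v(h) = (-3)²*25 = 9*25 = 225)
P(M, q) = 397 (P(M, q) = -3 + ((-5 + (½)*0) - 15)² = -3 + ((-5 + 0) - 15)² = -3 + (-5 - 15)² = -3 + (-20)² = -3 + 400 = 397)
P(679, 12*15 + (1 + 3))/v(-810) = 397/225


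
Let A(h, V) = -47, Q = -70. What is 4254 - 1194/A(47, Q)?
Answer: 201132/47 ≈ 4279.4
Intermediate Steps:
4254 - 1194/A(47, Q) = 4254 - 1194/(-47) = 4254 - 1194*(-1/47) = 4254 + 1194/47 = 201132/47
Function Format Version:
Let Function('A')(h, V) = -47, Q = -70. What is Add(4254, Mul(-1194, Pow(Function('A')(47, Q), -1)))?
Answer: Rational(201132, 47) ≈ 4279.4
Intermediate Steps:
Add(4254, Mul(-1194, Pow(Function('A')(47, Q), -1))) = Add(4254, Mul(-1194, Pow(-47, -1))) = Add(4254, Mul(-1194, Rational(-1, 47))) = Add(4254, Rational(1194, 47)) = Rational(201132, 47)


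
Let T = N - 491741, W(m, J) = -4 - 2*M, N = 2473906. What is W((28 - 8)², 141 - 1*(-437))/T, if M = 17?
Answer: -38/1982165 ≈ -1.9171e-5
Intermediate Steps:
W(m, J) = -38 (W(m, J) = -4 - 2*17 = -4 - 34 = -38)
T = 1982165 (T = 2473906 - 491741 = 1982165)
W((28 - 8)², 141 - 1*(-437))/T = -38/1982165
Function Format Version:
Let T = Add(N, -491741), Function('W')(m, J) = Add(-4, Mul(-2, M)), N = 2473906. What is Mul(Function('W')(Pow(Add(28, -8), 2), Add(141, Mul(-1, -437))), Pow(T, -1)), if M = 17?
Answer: Rational(-38, 1982165) ≈ -1.9171e-5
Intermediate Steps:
Function('W')(m, J) = -38 (Function('W')(m, J) = Add(-4, Mul(-2, 17)) = Add(-4, -34) = -38)
T = 1982165 (T = Add(2473906, -491741) = 1982165)
Mul(Function('W')(Pow(Add(28, -8), 2), Add(141, Mul(-1, -437))), Pow(T, -1)) = Mul(-38, Pow(1982165, -1)) = Mul(-38, Rational(1, 1982165)) = Rational(-38, 1982165)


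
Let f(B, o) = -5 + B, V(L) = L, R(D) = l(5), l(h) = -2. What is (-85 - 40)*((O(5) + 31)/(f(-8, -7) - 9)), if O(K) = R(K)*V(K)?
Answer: 2625/22 ≈ 119.32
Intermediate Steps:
R(D) = -2
O(K) = -2*K
(-85 - 40)*((O(5) + 31)/(f(-8, -7) - 9)) = (-85 - 40)*((-2*5 + 31)/((-5 - 8) - 9)) = -125*(-10 + 31)/(-13 - 9) = -2625/(-22) = -2625*(-1)/22 = -125*(-21/22) = 2625/22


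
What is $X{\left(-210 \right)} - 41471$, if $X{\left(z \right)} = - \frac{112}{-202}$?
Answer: $- \frac{4188515}{101} \approx -41470.0$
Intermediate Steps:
$X{\left(z \right)} = \frac{56}{101}$ ($X{\left(z \right)} = \left(-112\right) \left(- \frac{1}{202}\right) = \frac{56}{101}$)
$X{\left(-210 \right)} - 41471 = \frac{56}{101} - 41471 = - \frac{4188515}{101}$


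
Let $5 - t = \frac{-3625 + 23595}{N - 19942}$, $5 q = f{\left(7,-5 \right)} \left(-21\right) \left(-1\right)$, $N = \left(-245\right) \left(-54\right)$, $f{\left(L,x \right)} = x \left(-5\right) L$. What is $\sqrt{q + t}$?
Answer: $\frac{5 \sqrt{83679343}}{1678} \approx 27.258$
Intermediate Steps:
$f{\left(L,x \right)} = - 5 L x$ ($f{\left(L,x \right)} = - 5 x L = - 5 L x$)
$N = 13230$
$q = 735$ ($q = \frac{\left(-5\right) 7 \left(-5\right) \left(-21\right) \left(-1\right)}{5} = \frac{175 \left(-21\right) \left(-1\right)}{5} = \frac{\left(-3675\right) \left(-1\right)}{5} = \frac{1}{5} \cdot 3675 = 735$)
$t = \frac{26765}{3356}$ ($t = 5 - \frac{-3625 + 23595}{13230 - 19942} = 5 - \frac{19970}{-6712} = 5 - 19970 \left(- \frac{1}{6712}\right) = 5 - - \frac{9985}{3356} = 5 + \frac{9985}{3356} = \frac{26765}{3356} \approx 7.9753$)
$\sqrt{q + t} = \sqrt{735 + \frac{26765}{3356}} = \sqrt{\frac{2493425}{3356}} = \frac{5 \sqrt{83679343}}{1678}$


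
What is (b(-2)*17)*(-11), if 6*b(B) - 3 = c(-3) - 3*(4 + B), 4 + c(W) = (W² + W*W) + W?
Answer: -748/3 ≈ -249.33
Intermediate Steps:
c(W) = -4 + W + 2*W² (c(W) = -4 + ((W² + W*W) + W) = -4 + ((W² + W²) + W) = -4 + (2*W² + W) = -4 + (W + 2*W²) = -4 + W + 2*W²)
b(B) = ⅓ - B/2 (b(B) = ½ + ((-4 - 3 + 2*(-3)²) - 3*(4 + B))/6 = ½ + ((-4 - 3 + 2*9) - (12 + 3*B))/6 = ½ + ((-4 - 3 + 18) + (-12 - 3*B))/6 = ½ + (11 + (-12 - 3*B))/6 = ½ + (-1 - 3*B)/6 = ½ + (-⅙ - B/2) = ⅓ - B/2)
(b(-2)*17)*(-11) = ((⅓ - ½*(-2))*17)*(-11) = ((⅓ + 1)*17)*(-11) = ((4/3)*17)*(-11) = (68/3)*(-11) = -748/3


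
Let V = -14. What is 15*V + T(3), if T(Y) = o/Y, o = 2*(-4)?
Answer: -638/3 ≈ -212.67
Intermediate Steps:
o = -8
T(Y) = -8/Y
15*V + T(3) = 15*(-14) - 8/3 = -210 - 8*⅓ = -210 - 8/3 = -638/3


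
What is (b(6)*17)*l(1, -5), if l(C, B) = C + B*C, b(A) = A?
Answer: -408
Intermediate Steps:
(b(6)*17)*l(1, -5) = (6*17)*(1*(1 - 5)) = 102*(1*(-4)) = 102*(-4) = -408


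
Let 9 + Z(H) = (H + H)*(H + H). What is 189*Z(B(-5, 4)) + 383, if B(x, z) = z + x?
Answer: -562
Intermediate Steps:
B(x, z) = x + z
Z(H) = -9 + 4*H**2 (Z(H) = -9 + (H + H)*(H + H) = -9 + (2*H)*(2*H) = -9 + 4*H**2)
189*Z(B(-5, 4)) + 383 = 189*(-9 + 4*(-5 + 4)**2) + 383 = 189*(-9 + 4*(-1)**2) + 383 = 189*(-9 + 4*1) + 383 = 189*(-9 + 4) + 383 = 189*(-5) + 383 = -945 + 383 = -562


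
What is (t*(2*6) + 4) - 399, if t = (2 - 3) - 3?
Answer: -443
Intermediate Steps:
t = -4 (t = -1 - 3 = -4)
(t*(2*6) + 4) - 399 = (-8*6 + 4) - 399 = (-4*12 + 4) - 399 = (-48 + 4) - 399 = -44 - 399 = -443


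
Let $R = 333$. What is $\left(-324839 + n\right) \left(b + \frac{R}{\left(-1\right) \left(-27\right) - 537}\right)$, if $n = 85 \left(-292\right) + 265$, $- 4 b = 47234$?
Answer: $\frac{350714010532}{85} \approx 4.126 \cdot 10^{9}$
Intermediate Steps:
$b = - \frac{23617}{2}$ ($b = \left(- \frac{1}{4}\right) 47234 = - \frac{23617}{2} \approx -11809.0$)
$n = -24555$ ($n = -24820 + 265 = -24555$)
$\left(-324839 + n\right) \left(b + \frac{R}{\left(-1\right) \left(-27\right) - 537}\right) = \left(-324839 - 24555\right) \left(- \frac{23617}{2} + \frac{1}{\left(-1\right) \left(-27\right) - 537} \cdot 333\right) = - 349394 \left(- \frac{23617}{2} + \frac{1}{27 - 537} \cdot 333\right) = - 349394 \left(- \frac{23617}{2} + \frac{1}{-510} \cdot 333\right) = - 349394 \left(- \frac{23617}{2} - \frac{111}{170}\right) = \left(-349394\right) \left(- \frac{1003778}{85}\right) = \frac{350714010532}{85}$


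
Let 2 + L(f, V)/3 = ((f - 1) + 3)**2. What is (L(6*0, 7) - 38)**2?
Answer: 1024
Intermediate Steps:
L(f, V) = -6 + 3*(2 + f)**2 (L(f, V) = -6 + 3*((f - 1) + 3)**2 = -6 + 3*((-1 + f) + 3)**2 = -6 + 3*(2 + f)**2)
(L(6*0, 7) - 38)**2 = ((-6 + 3*(2 + 6*0)**2) - 38)**2 = ((-6 + 3*(2 + 0)**2) - 38)**2 = ((-6 + 3*2**2) - 38)**2 = ((-6 + 3*4) - 38)**2 = ((-6 + 12) - 38)**2 = (6 - 38)**2 = (-32)**2 = 1024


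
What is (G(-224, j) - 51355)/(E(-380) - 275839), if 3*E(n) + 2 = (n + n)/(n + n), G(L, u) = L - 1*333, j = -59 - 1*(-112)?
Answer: 77868/413759 ≈ 0.18820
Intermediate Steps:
j = 53 (j = -59 + 112 = 53)
G(L, u) = -333 + L (G(L, u) = L - 333 = -333 + L)
E(n) = -⅓ (E(n) = -⅔ + ((n + n)/(n + n))/3 = -⅔ + ((2*n)/((2*n)))/3 = -⅔ + ((2*n)*(1/(2*n)))/3 = -⅔ + (⅓)*1 = -⅔ + ⅓ = -⅓)
(G(-224, j) - 51355)/(E(-380) - 275839) = ((-333 - 224) - 51355)/(-⅓ - 275839) = (-557 - 51355)/(-827518/3) = -51912*(-3/827518) = 77868/413759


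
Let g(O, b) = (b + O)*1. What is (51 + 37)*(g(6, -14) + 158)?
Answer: 13200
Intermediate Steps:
g(O, b) = O + b (g(O, b) = (O + b)*1 = O + b)
(51 + 37)*(g(6, -14) + 158) = (51 + 37)*((6 - 14) + 158) = 88*(-8 + 158) = 88*150 = 13200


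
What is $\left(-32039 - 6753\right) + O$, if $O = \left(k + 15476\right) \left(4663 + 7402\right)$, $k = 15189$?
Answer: $369934433$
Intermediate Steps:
$O = 369973225$ ($O = \left(15189 + 15476\right) \left(4663 + 7402\right) = 30665 \cdot 12065 = 369973225$)
$\left(-32039 - 6753\right) + O = \left(-32039 - 6753\right) + 369973225 = -38792 + 369973225 = 369934433$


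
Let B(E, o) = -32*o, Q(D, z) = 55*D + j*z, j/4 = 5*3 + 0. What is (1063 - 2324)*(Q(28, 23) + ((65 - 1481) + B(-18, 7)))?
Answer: -1614080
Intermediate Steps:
j = 60 (j = 4*(5*3 + 0) = 4*(15 + 0) = 4*15 = 60)
Q(D, z) = 55*D + 60*z
(1063 - 2324)*(Q(28, 23) + ((65 - 1481) + B(-18, 7))) = (1063 - 2324)*((55*28 + 60*23) + ((65 - 1481) - 32*7)) = -1261*((1540 + 1380) + (-1416 - 224)) = -1261*(2920 - 1640) = -1261*1280 = -1614080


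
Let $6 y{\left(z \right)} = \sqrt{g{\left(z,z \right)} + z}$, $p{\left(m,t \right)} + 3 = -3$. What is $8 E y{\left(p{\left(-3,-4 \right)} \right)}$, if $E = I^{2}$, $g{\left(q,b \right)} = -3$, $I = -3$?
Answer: $36 i \approx 36.0 i$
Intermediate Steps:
$p{\left(m,t \right)} = -6$ ($p{\left(m,t \right)} = -3 - 3 = -6$)
$y{\left(z \right)} = \frac{\sqrt{-3 + z}}{6}$
$E = 9$ ($E = \left(-3\right)^{2} = 9$)
$8 E y{\left(p{\left(-3,-4 \right)} \right)} = 8 \cdot 9 \frac{\sqrt{-3 - 6}}{6} = 72 \frac{\sqrt{-9}}{6} = 72 \frac{3 i}{6} = 72 \frac{i}{2} = 36 i$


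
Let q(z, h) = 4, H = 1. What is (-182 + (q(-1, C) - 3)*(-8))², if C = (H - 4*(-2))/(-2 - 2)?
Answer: 36100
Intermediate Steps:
C = -9/4 (C = (1 - 4*(-2))/(-2 - 2) = (1 + 8)/(-4) = 9*(-¼) = -9/4 ≈ -2.2500)
(-182 + (q(-1, C) - 3)*(-8))² = (-182 + (4 - 3)*(-8))² = (-182 + 1*(-8))² = (-182 - 8)² = (-190)² = 36100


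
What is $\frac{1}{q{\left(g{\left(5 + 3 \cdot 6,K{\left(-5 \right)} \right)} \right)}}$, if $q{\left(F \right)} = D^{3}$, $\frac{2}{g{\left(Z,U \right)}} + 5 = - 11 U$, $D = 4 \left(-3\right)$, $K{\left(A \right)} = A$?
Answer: $- \frac{1}{1728} \approx -0.0005787$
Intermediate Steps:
$D = -12$
$g{\left(Z,U \right)} = \frac{2}{-5 - 11 U}$
$q{\left(F \right)} = -1728$ ($q{\left(F \right)} = \left(-12\right)^{3} = -1728$)
$\frac{1}{q{\left(g{\left(5 + 3 \cdot 6,K{\left(-5 \right)} \right)} \right)}} = \frac{1}{-1728} = - \frac{1}{1728}$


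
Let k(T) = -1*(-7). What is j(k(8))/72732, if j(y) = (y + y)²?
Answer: 49/18183 ≈ 0.0026948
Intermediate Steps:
k(T) = 7
j(y) = 4*y² (j(y) = (2*y)² = 4*y²)
j(k(8))/72732 = (4*7²)/72732 = (4*49)*(1/72732) = 196*(1/72732) = 49/18183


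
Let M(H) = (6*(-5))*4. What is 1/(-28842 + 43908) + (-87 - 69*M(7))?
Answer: 123435739/15066 ≈ 8193.0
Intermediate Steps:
M(H) = -120 (M(H) = -30*4 = -120)
1/(-28842 + 43908) + (-87 - 69*M(7)) = 1/(-28842 + 43908) + (-87 - 69*(-120)) = 1/15066 + (-87 + 8280) = 1/15066 + 8193 = 123435739/15066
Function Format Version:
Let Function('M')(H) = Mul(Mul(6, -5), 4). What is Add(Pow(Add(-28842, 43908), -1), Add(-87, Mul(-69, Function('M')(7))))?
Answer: Rational(123435739, 15066) ≈ 8193.0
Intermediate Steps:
Function('M')(H) = -120 (Function('M')(H) = Mul(-30, 4) = -120)
Add(Pow(Add(-28842, 43908), -1), Add(-87, Mul(-69, Function('M')(7)))) = Add(Pow(Add(-28842, 43908), -1), Add(-87, Mul(-69, -120))) = Add(Pow(15066, -1), Add(-87, 8280)) = Add(Rational(1, 15066), 8193) = Rational(123435739, 15066)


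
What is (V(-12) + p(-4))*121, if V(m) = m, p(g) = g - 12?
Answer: -3388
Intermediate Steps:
p(g) = -12 + g
(V(-12) + p(-4))*121 = (-12 + (-12 - 4))*121 = (-12 - 16)*121 = -28*121 = -3388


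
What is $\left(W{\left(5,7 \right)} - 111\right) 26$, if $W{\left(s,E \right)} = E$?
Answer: $-2704$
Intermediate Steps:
$\left(W{\left(5,7 \right)} - 111\right) 26 = \left(7 - 111\right) 26 = \left(-104\right) 26 = -2704$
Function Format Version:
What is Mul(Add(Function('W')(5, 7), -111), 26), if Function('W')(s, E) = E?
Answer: -2704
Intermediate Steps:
Mul(Add(Function('W')(5, 7), -111), 26) = Mul(Add(7, -111), 26) = Mul(-104, 26) = -2704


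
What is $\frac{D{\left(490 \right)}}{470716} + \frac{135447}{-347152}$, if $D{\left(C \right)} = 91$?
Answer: $- \frac{1225489985}{3142500016} \approx -0.38997$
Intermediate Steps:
$\frac{D{\left(490 \right)}}{470716} + \frac{135447}{-347152} = \frac{91}{470716} + \frac{135447}{-347152} = 91 \cdot \frac{1}{470716} + 135447 \left(- \frac{1}{347152}\right) = \frac{91}{470716} - \frac{10419}{26704} = - \frac{1225489985}{3142500016}$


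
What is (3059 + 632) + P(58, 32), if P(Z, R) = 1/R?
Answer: 118113/32 ≈ 3691.0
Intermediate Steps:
(3059 + 632) + P(58, 32) = (3059 + 632) + 1/32 = 3691 + 1/32 = 118113/32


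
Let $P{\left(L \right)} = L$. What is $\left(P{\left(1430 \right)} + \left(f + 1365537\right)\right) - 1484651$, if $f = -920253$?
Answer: $-1037937$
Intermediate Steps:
$\left(P{\left(1430 \right)} + \left(f + 1365537\right)\right) - 1484651 = \left(1430 + \left(-920253 + 1365537\right)\right) - 1484651 = \left(1430 + 445284\right) - 1484651 = 446714 - 1484651 = -1037937$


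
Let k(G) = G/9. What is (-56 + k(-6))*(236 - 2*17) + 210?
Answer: -33710/3 ≈ -11237.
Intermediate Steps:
k(G) = G/9 (k(G) = G*(⅑) = G/9)
(-56 + k(-6))*(236 - 2*17) + 210 = (-56 + (⅑)*(-6))*(236 - 2*17) + 210 = (-56 - ⅔)*(236 - 34) + 210 = -170/3*202 + 210 = -34340/3 + 210 = -33710/3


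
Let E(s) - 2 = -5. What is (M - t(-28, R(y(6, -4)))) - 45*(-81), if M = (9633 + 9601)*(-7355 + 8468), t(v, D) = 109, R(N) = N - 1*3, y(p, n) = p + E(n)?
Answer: 21410978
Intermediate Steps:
E(s) = -3 (E(s) = 2 - 5 = -3)
y(p, n) = -3 + p (y(p, n) = p - 3 = -3 + p)
R(N) = -3 + N (R(N) = N - 3 = -3 + N)
M = 21407442 (M = 19234*1113 = 21407442)
(M - t(-28, R(y(6, -4)))) - 45*(-81) = (21407442 - 1*109) - 45*(-81) = (21407442 - 109) - 1*(-3645) = 21407333 + 3645 = 21410978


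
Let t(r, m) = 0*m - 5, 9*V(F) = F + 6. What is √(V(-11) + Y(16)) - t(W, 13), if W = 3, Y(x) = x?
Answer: 5 + √139/3 ≈ 8.9299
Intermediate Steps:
V(F) = ⅔ + F/9 (V(F) = (F + 6)/9 = (6 + F)/9 = ⅔ + F/9)
t(r, m) = -5 (t(r, m) = 0 - 5 = -5)
√(V(-11) + Y(16)) - t(W, 13) = √((⅔ + (⅑)*(-11)) + 16) - 1*(-5) = √((⅔ - 11/9) + 16) + 5 = √(-5/9 + 16) + 5 = √(139/9) + 5 = √139/3 + 5 = 5 + √139/3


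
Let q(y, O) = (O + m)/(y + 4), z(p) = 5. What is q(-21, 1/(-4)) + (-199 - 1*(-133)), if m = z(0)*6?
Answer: -271/4 ≈ -67.750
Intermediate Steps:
m = 30 (m = 5*6 = 30)
q(y, O) = (30 + O)/(4 + y) (q(y, O) = (O + 30)/(y + 4) = (30 + O)/(4 + y))
q(-21, 1/(-4)) + (-199 - 1*(-133)) = (30 + 1/(-4))/(4 - 21) + (-199 - 1*(-133)) = (30 - ¼)/(-17) + (-199 + 133) = -1/17*119/4 - 66 = -7/4 - 66 = -271/4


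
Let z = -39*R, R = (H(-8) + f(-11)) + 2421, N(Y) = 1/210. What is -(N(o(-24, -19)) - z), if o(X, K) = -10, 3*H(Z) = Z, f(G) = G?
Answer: -19716061/210 ≈ -93886.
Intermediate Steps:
H(Z) = Z/3
N(Y) = 1/210
R = 7222/3 (R = ((⅓)*(-8) - 11) + 2421 = (-8/3 - 11) + 2421 = -41/3 + 2421 = 7222/3 ≈ 2407.3)
z = -93886 (z = -39*7222/3 = -93886)
-(N(o(-24, -19)) - z) = -(1/210 - 1*(-93886)) = -(1/210 + 93886) = -1*19716061/210 = -19716061/210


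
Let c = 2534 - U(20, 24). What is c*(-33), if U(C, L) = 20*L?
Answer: -67782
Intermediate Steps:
c = 2054 (c = 2534 - 20*24 = 2534 - 1*480 = 2534 - 480 = 2054)
c*(-33) = 2054*(-33) = -67782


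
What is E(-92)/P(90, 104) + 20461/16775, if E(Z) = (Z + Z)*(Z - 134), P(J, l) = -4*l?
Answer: -43066239/436150 ≈ -98.742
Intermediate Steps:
E(Z) = 2*Z*(-134 + Z) (E(Z) = (2*Z)*(-134 + Z) = 2*Z*(-134 + Z))
E(-92)/P(90, 104) + 20461/16775 = (2*(-92)*(-134 - 92))/((-4*104)) + 20461/16775 = (2*(-92)*(-226))/(-416) + 20461*(1/16775) = 41584*(-1/416) + 20461/16775 = -2599/26 + 20461/16775 = -43066239/436150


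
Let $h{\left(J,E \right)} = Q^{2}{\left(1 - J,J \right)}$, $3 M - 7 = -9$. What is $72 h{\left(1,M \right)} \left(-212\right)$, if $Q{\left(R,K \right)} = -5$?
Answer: $-381600$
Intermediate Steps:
$M = - \frac{2}{3}$ ($M = \frac{7}{3} + \frac{1}{3} \left(-9\right) = \frac{7}{3} - 3 = - \frac{2}{3} \approx -0.66667$)
$h{\left(J,E \right)} = 25$ ($h{\left(J,E \right)} = \left(-5\right)^{2} = 25$)
$72 h{\left(1,M \right)} \left(-212\right) = 72 \cdot 25 \left(-212\right) = 1800 \left(-212\right) = -381600$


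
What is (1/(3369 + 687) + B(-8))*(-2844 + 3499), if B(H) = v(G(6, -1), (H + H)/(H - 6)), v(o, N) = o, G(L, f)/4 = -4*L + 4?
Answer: -212533745/4056 ≈ -52400.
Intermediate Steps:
G(L, f) = 16 - 16*L (G(L, f) = 4*(-4*L + 4) = 4*(4 - 4*L) = 16 - 16*L)
B(H) = -80 (B(H) = 16 - 16*6 = 16 - 96 = -80)
(1/(3369 + 687) + B(-8))*(-2844 + 3499) = (1/(3369 + 687) - 80)*(-2844 + 3499) = (1/4056 - 80)*655 = -324479/4056*655 = -212533745/4056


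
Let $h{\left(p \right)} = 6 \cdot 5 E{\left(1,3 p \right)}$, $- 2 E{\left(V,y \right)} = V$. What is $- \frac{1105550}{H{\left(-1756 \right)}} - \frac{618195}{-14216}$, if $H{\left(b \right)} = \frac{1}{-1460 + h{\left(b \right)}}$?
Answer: $\frac{23181836348195}{14216} \approx 1.6307 \cdot 10^{9}$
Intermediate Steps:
$E{\left(V,y \right)} = - \frac{V}{2}$
$h{\left(p \right)} = -15$ ($h{\left(p \right)} = 6 \cdot 5 \left(\left(- \frac{1}{2}\right) 1\right) = 30 \left(- \frac{1}{2}\right) = -15$)
$H{\left(b \right)} = - \frac{1}{1475}$ ($H{\left(b \right)} = \frac{1}{-1460 - 15} = \frac{1}{-1475} = - \frac{1}{1475}$)
$- \frac{1105550}{H{\left(-1756 \right)}} - \frac{618195}{-14216} = - \frac{1105550}{- \frac{1}{1475}} - \frac{618195}{-14216} = \left(-1105550\right) \left(-1475\right) - - \frac{618195}{14216} = 1630686250 + \frac{618195}{14216} = \frac{23181836348195}{14216}$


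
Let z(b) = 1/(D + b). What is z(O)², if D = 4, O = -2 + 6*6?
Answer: 1/1444 ≈ 0.00069252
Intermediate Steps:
O = 34 (O = -2 + 36 = 34)
z(b) = 1/(4 + b)
z(O)² = (1/(4 + 34))² = (1/38)² = 1/1444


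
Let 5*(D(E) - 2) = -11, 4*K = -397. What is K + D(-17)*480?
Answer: -781/4 ≈ -195.25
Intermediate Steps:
K = -397/4 (K = (¼)*(-397) = -397/4 ≈ -99.250)
D(E) = -⅕ (D(E) = 2 + (⅕)*(-11) = 2 - 11/5 = -⅕)
K + D(-17)*480 = -397/4 - ⅕*480 = -397/4 - 96 = -781/4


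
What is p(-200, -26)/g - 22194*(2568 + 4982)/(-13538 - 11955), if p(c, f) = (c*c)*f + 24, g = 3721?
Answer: 596996140532/94859453 ≈ 6293.5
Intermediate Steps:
p(c, f) = 24 + f*c² (p(c, f) = c²*f + 24 = f*c² + 24 = 24 + f*c²)
p(-200, -26)/g - 22194*(2568 + 4982)/(-13538 - 11955) = (24 - 26*(-200)²)/3721 - 22194*(2568 + 4982)/(-13538 - 11955) = (24 - 26*40000)*(1/3721) - 22194/((-25493/7550)) = (24 - 1040000)*(1/3721) - 22194/((-25493*1/7550)) = -1039976*1/3721 - 22194/(-25493/7550) = -1039976/3721 - 22194*(-7550/25493) = -1039976/3721 + 167564700/25493 = 596996140532/94859453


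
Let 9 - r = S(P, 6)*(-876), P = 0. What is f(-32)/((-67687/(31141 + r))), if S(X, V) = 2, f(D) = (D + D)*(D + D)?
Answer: -134766592/67687 ≈ -1991.0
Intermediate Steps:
f(D) = 4*D**2 (f(D) = (2*D)*(2*D) = 4*D**2)
r = 1761 (r = 9 - 2*(-876) = 9 - 1*(-1752) = 9 + 1752 = 1761)
f(-32)/((-67687/(31141 + r))) = (4*(-32)**2)/((-67687/(31141 + 1761))) = (4*1024)/((-67687/32902)) = 4096/((-67687*1/32902)) = 4096/(-67687/32902) = 4096*(-32902/67687) = -134766592/67687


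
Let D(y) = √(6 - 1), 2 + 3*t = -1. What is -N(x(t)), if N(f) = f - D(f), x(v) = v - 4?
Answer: 5 + √5 ≈ 7.2361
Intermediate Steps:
t = -1 (t = -⅔ + (⅓)*(-1) = -⅔ - ⅓ = -1)
x(v) = -4 + v
D(y) = √5
N(f) = f - √5
-N(x(t)) = -((-4 - 1) - √5) = -(-5 - √5) = 5 + √5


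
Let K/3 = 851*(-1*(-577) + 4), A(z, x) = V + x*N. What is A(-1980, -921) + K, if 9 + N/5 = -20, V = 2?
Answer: 1616840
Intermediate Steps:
N = -145 (N = -45 + 5*(-20) = -45 - 100 = -145)
A(z, x) = 2 - 145*x (A(z, x) = 2 + x*(-145) = 2 - 145*x)
K = 1483293 (K = 3*(851*(-1*(-577) + 4)) = 3*(851*(577 + 4)) = 3*(851*581) = 3*494431 = 1483293)
A(-1980, -921) + K = (2 - 145*(-921)) + 1483293 = (2 + 133545) + 1483293 = 133547 + 1483293 = 1616840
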